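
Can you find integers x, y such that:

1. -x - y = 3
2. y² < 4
Yes

Take x = -3, y = 0. Substituting into each constraint:
  (1) 3 + 0 = 3 ✓
  (2) y² = (0)² = 0, and 0 < 4 ✓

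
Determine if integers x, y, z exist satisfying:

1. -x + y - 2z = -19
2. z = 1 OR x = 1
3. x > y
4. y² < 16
Yes

Take x = 16, y = -1, z = 1. Substituting into each constraint:
  (1) (-16) + (-1) - 2(1) = -19 ✓
  (2) z = 1, target 1 ✓ (first branch holds)
  (3) 16 > -1 ✓
  (4) y² = (-1)² = 1, and 1 < 16 ✓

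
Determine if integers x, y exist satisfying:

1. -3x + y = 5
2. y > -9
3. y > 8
Yes

Take x = 2, y = 11. Substituting into each constraint:
  (1) -3(2) + 11 = 5 ✓
  (2) 11 > -9 ✓
  (3) 11 > 8 ✓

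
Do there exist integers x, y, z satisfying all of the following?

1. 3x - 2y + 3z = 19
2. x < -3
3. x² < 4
No

A contradictory subset is {x < -3, x² < 4}. No integer assignment can satisfy these jointly:

  - x < -3: bounds one variable relative to a constant
  - x² < 4: restricts x to |x| ≤ 1

Direct contradiction: the bounds on x require x ≥ -1 and x ≤ -4 simultaneously, which is empty.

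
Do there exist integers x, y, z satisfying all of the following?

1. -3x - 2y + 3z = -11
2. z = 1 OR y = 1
Yes

Take x = 5, y = 1, z = 2. Substituting into each constraint:
  (1) -3(5) - 2(1) + 3(2) = -11 ✓
  (2) y = 1, target 1 ✓ (second branch holds)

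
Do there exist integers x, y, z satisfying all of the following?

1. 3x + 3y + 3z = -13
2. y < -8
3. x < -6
No

Even the single constraint (3x + 3y + 3z = -13) is infeasible over the integers.

  - 3x + 3y + 3z = -13: every term on the left is divisible by 3, so the LHS ≡ 0 (mod 3), but the RHS -13 is not — no integer solution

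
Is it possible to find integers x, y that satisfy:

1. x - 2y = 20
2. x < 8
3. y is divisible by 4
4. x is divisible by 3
Yes

Take x = -12, y = -16. Substituting into each constraint:
  (1) (-12) - 2(-16) = 20 ✓
  (2) -12 < 8 ✓
  (3) -16 = 4 × -4, remainder 0 ✓
  (4) -12 = 3 × -4, remainder 0 ✓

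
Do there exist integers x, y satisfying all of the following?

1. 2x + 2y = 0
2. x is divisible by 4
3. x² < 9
Yes

Take x = 0, y = 0. Substituting into each constraint:
  (1) 2(0) + 2(0) = 0 ✓
  (2) 0 = 4 × 0, remainder 0 ✓
  (3) x² = (0)² = 0, and 0 < 9 ✓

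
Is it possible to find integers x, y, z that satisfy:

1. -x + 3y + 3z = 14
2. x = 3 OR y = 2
Yes

Take x = 1, y = 2, z = 3. Substituting into each constraint:
  (1) (-1) + 3(2) + 3(3) = 14 ✓
  (2) y = 2, target 2 ✓ (second branch holds)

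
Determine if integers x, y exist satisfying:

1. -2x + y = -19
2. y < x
Yes

Take x = 18, y = 17. Substituting into each constraint:
  (1) -2(18) + 17 = -19 ✓
  (2) 17 < 18 ✓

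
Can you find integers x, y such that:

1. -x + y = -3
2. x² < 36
Yes

Take x = 3, y = 0. Substituting into each constraint:
  (1) (-3) + 0 = -3 ✓
  (2) x² = (3)² = 9, and 9 < 36 ✓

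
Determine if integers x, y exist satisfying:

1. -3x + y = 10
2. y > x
Yes

Take x = -4, y = -2. Substituting into each constraint:
  (1) -3(-4) + (-2) = 10 ✓
  (2) -2 > -4 ✓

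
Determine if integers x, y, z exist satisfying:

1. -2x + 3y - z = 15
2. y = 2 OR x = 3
Yes

Take x = -5, y = 2, z = 1. Substituting into each constraint:
  (1) -2(-5) + 3(2) + (-1) = 15 ✓
  (2) y = 2, target 2 ✓ (first branch holds)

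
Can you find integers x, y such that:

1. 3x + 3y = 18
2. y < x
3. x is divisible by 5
Yes

Take x = 5, y = 1. Substituting into each constraint:
  (1) 3(5) + 3(1) = 18 ✓
  (2) 1 < 5 ✓
  (3) 5 = 5 × 1, remainder 0 ✓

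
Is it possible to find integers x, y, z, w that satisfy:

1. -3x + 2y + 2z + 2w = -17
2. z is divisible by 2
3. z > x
Yes

Take x = -1, y = 0, z = 0, w = -10. Substituting into each constraint:
  (1) -3(-1) + 2(0) + 2(0) + 2(-10) = -17 ✓
  (2) 0 = 2 × 0, remainder 0 ✓
  (3) 0 > -1 ✓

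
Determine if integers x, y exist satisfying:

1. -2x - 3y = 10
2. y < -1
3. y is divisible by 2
Yes

Take x = -2, y = -2. Substituting into each constraint:
  (1) -2(-2) - 3(-2) = 10 ✓
  (2) -2 < -1 ✓
  (3) -2 = 2 × -1, remainder 0 ✓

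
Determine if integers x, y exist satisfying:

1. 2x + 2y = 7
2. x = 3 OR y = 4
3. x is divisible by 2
No

Even the single constraint (2x + 2y = 7) is infeasible over the integers.

  - 2x + 2y = 7: every term on the left is divisible by 2, so the LHS ≡ 0 (mod 2), but the RHS 7 is not — no integer solution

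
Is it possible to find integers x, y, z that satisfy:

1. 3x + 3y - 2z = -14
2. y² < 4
Yes

Take x = -4, y = 0, z = 1. Substituting into each constraint:
  (1) 3(-4) + 3(0) - 2(1) = -14 ✓
  (2) y² = (0)² = 0, and 0 < 4 ✓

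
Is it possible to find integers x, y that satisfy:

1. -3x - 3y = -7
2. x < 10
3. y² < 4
No

Even the single constraint (-3x - 3y = -7) is infeasible over the integers.

  - -3x - 3y = -7: every term on the left is divisible by 3, so the LHS ≡ 0 (mod 3), but the RHS -7 is not — no integer solution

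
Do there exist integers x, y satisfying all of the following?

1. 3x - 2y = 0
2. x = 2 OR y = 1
Yes

Take x = 2, y = 3. Substituting into each constraint:
  (1) 3(2) - 2(3) = 0 ✓
  (2) x = 2, target 2 ✓ (first branch holds)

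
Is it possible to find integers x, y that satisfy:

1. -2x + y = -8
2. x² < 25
Yes

Take x = 0, y = -8. Substituting into each constraint:
  (1) -2(0) + (-8) = -8 ✓
  (2) x² = (0)² = 0, and 0 < 25 ✓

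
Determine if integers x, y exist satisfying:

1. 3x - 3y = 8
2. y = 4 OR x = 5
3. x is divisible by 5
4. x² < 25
No

Even the single constraint (3x - 3y = 8) is infeasible over the integers.

  - 3x - 3y = 8: every term on the left is divisible by 3, so the LHS ≡ 0 (mod 3), but the RHS 8 is not — no integer solution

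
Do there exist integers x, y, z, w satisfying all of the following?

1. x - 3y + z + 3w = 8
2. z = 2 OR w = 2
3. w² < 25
Yes

Take x = -3, y = 0, z = 2, w = 3. Substituting into each constraint:
  (1) (-3) - 3(0) + 2 + 3(3) = 8 ✓
  (2) z = 2, target 2 ✓ (first branch holds)
  (3) w² = (3)² = 9, and 9 < 25 ✓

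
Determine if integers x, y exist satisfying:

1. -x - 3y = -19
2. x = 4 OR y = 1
Yes

Take x = 4, y = 5. Substituting into each constraint:
  (1) (-4) - 3(5) = -19 ✓
  (2) x = 4, target 4 ✓ (first branch holds)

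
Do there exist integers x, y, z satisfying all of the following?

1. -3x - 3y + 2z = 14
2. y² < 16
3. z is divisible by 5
Yes

Take x = 5, y = -3, z = 10. Substituting into each constraint:
  (1) -3(5) - 3(-3) + 2(10) = 14 ✓
  (2) y² = (-3)² = 9, and 9 < 16 ✓
  (3) 10 = 5 × 2, remainder 0 ✓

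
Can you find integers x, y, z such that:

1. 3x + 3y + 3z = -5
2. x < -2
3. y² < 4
No

Even the single constraint (3x + 3y + 3z = -5) is infeasible over the integers.

  - 3x + 3y + 3z = -5: every term on the left is divisible by 3, so the LHS ≡ 0 (mod 3), but the RHS -5 is not — no integer solution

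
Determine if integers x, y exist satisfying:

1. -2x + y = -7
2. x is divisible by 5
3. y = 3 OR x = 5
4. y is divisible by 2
No

A contradictory subset is {-2x + y = -7, y = 3 OR x = 5, y is divisible by 2}. No integer assignment can satisfy these jointly:

  - -2x + y = -7: is a linear equation tying the variables together
  - y = 3 OR x = 5: forces a choice: either y = 3 or x = 5
  - y is divisible by 2: restricts y to multiples of 2

Modular obstruction: writing y = 2y', every remaining term of the linear equation is divisible by 2, so the left side is ≡ 0 (mod 2); but the right side -7 ≡ 1 (mod 2). No integers can satisfy it.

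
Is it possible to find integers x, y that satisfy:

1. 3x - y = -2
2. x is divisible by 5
Yes

Take x = 0, y = 2. Substituting into each constraint:
  (1) 3(0) + (-2) = -2 ✓
  (2) 0 = 5 × 0, remainder 0 ✓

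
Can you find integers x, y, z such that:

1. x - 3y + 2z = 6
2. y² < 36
Yes

Take x = 0, y = -2, z = 0. Substituting into each constraint:
  (1) 0 - 3(-2) + 2(0) = 6 ✓
  (2) y² = (-2)² = 4, and 4 < 36 ✓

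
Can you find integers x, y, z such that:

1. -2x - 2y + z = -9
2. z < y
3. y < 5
Yes

Take x = 3, y = 2, z = 1. Substituting into each constraint:
  (1) -2(3) - 2(2) + 1 = -9 ✓
  (2) 1 < 2 ✓
  (3) 2 < 5 ✓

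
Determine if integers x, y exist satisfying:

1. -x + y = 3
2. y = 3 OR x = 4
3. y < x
No

A contradictory subset is {-x + y = 3, y < x}. No integer assignment can satisfy these jointly:

  - -x + y = 3: is a linear equation tying the variables together
  - y < x: bounds one variable relative to another variable

From the equation, x − y = -3, i.e. x − y = -3; but x > y requires x − y ≥ 1. Contradiction.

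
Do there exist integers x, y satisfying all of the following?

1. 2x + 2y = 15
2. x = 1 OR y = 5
No

Even the single constraint (2x + 2y = 15) is infeasible over the integers.

  - 2x + 2y = 15: every term on the left is divisible by 2, so the LHS ≡ 0 (mod 2), but the RHS 15 is not — no integer solution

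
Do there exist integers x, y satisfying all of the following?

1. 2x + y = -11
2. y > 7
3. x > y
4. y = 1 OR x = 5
No

A contradictory subset is {2x + y = -11, y > 7, x > y}. No integer assignment can satisfy these jointly:

  - 2x + y = -11: is a linear equation tying the variables together
  - y > 7: bounds one variable relative to a constant
  - x > y: bounds one variable relative to another variable

Propagating the comparison: x > y and y ≥ 8 give x ≥ 9. Range argument: with x ∈ [9, ∞], y ∈ [8, ∞], the left side of the equation is at least 26, but the right side is -11 < 26. No integer solution exists.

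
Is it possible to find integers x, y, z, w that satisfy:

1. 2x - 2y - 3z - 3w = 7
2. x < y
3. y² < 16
Yes

Take x = 0, y = 1, z = -3, w = 0. Substituting into each constraint:
  (1) 2(0) - 2(1) - 3(-3) - 3(0) = 7 ✓
  (2) 0 < 1 ✓
  (3) y² = (1)² = 1, and 1 < 16 ✓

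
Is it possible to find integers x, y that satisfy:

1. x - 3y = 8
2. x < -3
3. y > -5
Yes

Take x = -4, y = -4. Substituting into each constraint:
  (1) (-4) - 3(-4) = 8 ✓
  (2) -4 < -3 ✓
  (3) -4 > -5 ✓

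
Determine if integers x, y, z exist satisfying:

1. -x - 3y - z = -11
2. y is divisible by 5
Yes

Take x = 11, y = 0, z = 0. Substituting into each constraint:
  (1) (-11) - 3(0) + 0 = -11 ✓
  (2) 0 = 5 × 0, remainder 0 ✓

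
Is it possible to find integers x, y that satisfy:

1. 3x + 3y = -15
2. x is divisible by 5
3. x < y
Yes

Take x = -5, y = 0. Substituting into each constraint:
  (1) 3(-5) + 3(0) = -15 ✓
  (2) -5 = 5 × -1, remainder 0 ✓
  (3) -5 < 0 ✓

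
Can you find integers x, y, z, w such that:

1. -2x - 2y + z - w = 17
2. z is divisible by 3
Yes

Take x = -9, y = 0, z = 0, w = 1. Substituting into each constraint:
  (1) -2(-9) - 2(0) + 0 + (-1) = 17 ✓
  (2) 0 = 3 × 0, remainder 0 ✓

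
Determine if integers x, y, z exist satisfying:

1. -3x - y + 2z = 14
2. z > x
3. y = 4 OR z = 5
Yes

Take x = 4, y = -16, z = 5. Substituting into each constraint:
  (1) -3(4) + 16 + 2(5) = 14 ✓
  (2) 5 > 4 ✓
  (3) z = 5, target 5 ✓ (second branch holds)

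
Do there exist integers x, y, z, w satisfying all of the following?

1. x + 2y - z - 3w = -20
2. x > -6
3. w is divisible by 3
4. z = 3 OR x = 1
Yes

Take x = 1, y = -10, z = 1, w = 0. Substituting into each constraint:
  (1) 1 + 2(-10) + (-1) - 3(0) = -20 ✓
  (2) 1 > -6 ✓
  (3) 0 = 3 × 0, remainder 0 ✓
  (4) x = 1, target 1 ✓ (second branch holds)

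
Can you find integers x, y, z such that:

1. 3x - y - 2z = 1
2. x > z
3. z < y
Yes

Take x = 1, y = 2, z = 0. Substituting into each constraint:
  (1) 3(1) + (-2) - 2(0) = 1 ✓
  (2) 1 > 0 ✓
  (3) 0 < 2 ✓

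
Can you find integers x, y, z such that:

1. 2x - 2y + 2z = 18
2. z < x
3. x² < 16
Yes

Take x = 1, y = -8, z = 0. Substituting into each constraint:
  (1) 2(1) - 2(-8) + 2(0) = 18 ✓
  (2) 0 < 1 ✓
  (3) x² = (1)² = 1, and 1 < 16 ✓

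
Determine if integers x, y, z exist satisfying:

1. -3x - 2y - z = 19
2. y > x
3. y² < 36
Yes

Take x = -1, y = 0, z = -16. Substituting into each constraint:
  (1) -3(-1) - 2(0) + 16 = 19 ✓
  (2) 0 > -1 ✓
  (3) y² = (0)² = 0, and 0 < 36 ✓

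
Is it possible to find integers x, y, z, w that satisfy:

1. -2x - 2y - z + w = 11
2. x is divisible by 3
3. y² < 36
Yes

Take x = 0, y = 0, z = -11, w = 0. Substituting into each constraint:
  (1) -2(0) - 2(0) + 11 + 0 = 11 ✓
  (2) 0 = 3 × 0, remainder 0 ✓
  (3) y² = (0)² = 0, and 0 < 36 ✓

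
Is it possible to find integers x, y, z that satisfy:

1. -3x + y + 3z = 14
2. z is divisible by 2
Yes

Take x = -4, y = 2, z = 0. Substituting into each constraint:
  (1) -3(-4) + 2 + 3(0) = 14 ✓
  (2) 0 = 2 × 0, remainder 0 ✓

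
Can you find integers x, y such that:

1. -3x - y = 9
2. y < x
Yes

Take x = -2, y = -3. Substituting into each constraint:
  (1) -3(-2) + 3 = 9 ✓
  (2) -3 < -2 ✓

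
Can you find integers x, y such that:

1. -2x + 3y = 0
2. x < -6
Yes

Take x = -9, y = -6. Substituting into each constraint:
  (1) -2(-9) + 3(-6) = 0 ✓
  (2) -9 < -6 ✓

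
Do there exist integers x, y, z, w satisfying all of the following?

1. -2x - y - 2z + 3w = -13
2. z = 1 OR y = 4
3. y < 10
Yes

Take x = 4, y = 0, z = 1, w = -1. Substituting into each constraint:
  (1) -2(4) + 0 - 2(1) + 3(-1) = -13 ✓
  (2) z = 1, target 1 ✓ (first branch holds)
  (3) 0 < 10 ✓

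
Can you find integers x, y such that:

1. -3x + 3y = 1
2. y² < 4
No

Even the single constraint (-3x + 3y = 1) is infeasible over the integers.

  - -3x + 3y = 1: every term on the left is divisible by 3, so the LHS ≡ 0 (mod 3), but the RHS 1 is not — no integer solution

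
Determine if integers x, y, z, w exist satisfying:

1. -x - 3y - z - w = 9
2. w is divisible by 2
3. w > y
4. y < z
Yes

Take x = -16, y = 1, z = 2, w = 2. Substituting into each constraint:
  (1) 16 - 3(1) + (-2) + (-2) = 9 ✓
  (2) 2 = 2 × 1, remainder 0 ✓
  (3) 2 > 1 ✓
  (4) 1 < 2 ✓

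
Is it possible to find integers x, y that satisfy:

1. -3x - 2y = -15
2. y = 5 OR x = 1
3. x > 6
No

The full constraint system is jointly infeasible over the integers. Each constraint and what it forces:

  - -3x - 2y = -15: is a linear equation tying the variables together
  - y = 5 OR x = 1: forces a choice: either y = 5 or x = 1
  - x > 6: bounds one variable relative to a constant

Split on the disjunction (y = 5 OR x = 1):
  • If y = 5: with y = 5, every remaining term of the linear equation is divisible by 3, so the left side is ≡ 0 (mod 3); but the right side -5 ≡ 1 (mod 3). No integers can satisfy it.
  • If x = 1: this contradicts the bound x ≥ 7.
Both branches are infeasible, so the system has no integer solution.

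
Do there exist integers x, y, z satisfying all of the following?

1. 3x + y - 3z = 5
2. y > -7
Yes

Take x = 0, y = 2, z = -1. Substituting into each constraint:
  (1) 3(0) + 2 - 3(-1) = 5 ✓
  (2) 2 > -7 ✓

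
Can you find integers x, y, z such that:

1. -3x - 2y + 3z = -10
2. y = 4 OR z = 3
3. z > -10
Yes

Take x = 1, y = 8, z = 3. Substituting into each constraint:
  (1) -3(1) - 2(8) + 3(3) = -10 ✓
  (2) z = 3, target 3 ✓ (second branch holds)
  (3) 3 > -10 ✓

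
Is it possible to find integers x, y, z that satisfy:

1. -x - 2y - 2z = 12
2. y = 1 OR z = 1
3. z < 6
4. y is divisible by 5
Yes

Take x = -14, y = 0, z = 1. Substituting into each constraint:
  (1) 14 - 2(0) - 2(1) = 12 ✓
  (2) z = 1, target 1 ✓ (second branch holds)
  (3) 1 < 6 ✓
  (4) 0 = 5 × 0, remainder 0 ✓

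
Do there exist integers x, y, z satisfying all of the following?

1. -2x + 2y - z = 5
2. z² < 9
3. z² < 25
Yes

Take x = -3, y = 0, z = 1. Substituting into each constraint:
  (1) -2(-3) + 2(0) + (-1) = 5 ✓
  (2) z² = (1)² = 1, and 1 < 9 ✓
  (3) z² = (1)² = 1, and 1 < 25 ✓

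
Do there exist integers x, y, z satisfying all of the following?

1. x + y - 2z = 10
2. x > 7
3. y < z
Yes

Take x = 11, y = -1, z = 0. Substituting into each constraint:
  (1) 11 + (-1) - 2(0) = 10 ✓
  (2) 11 > 7 ✓
  (3) -1 < 0 ✓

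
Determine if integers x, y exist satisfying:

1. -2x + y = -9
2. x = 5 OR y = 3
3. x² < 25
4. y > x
No

A contradictory subset is {-2x + y = -9, x = 5 OR y = 3, y > x}. No integer assignment can satisfy these jointly:

  - -2x + y = -9: is a linear equation tying the variables together
  - x = 5 OR y = 3: forces a choice: either x = 5 or y = 3
  - y > x: bounds one variable relative to another variable

Split on the disjunction (x = 5 OR y = 3):
  • If x = 5: the equation forces y = 1, giving (x, y) = (5, 1), which violates y > x.
  • If y = 3: the equation forces x = 6, giving (y, x) = (3, 6), which violates y > x.
Both branches are infeasible, so the system has no integer solution.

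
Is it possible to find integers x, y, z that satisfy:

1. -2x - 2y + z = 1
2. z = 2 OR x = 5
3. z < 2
Yes

Take x = 5, y = -5, z = 1. Substituting into each constraint:
  (1) -2(5) - 2(-5) + 1 = 1 ✓
  (2) x = 5, target 5 ✓ (second branch holds)
  (3) 1 < 2 ✓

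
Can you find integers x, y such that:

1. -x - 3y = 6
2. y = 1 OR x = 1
Yes

Take x = -9, y = 1. Substituting into each constraint:
  (1) 9 - 3(1) = 6 ✓
  (2) y = 1, target 1 ✓ (first branch holds)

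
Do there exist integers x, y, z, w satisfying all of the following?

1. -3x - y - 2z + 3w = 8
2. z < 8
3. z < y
Yes

Take x = 0, y = 0, z = -1, w = 2. Substituting into each constraint:
  (1) -3(0) + 0 - 2(-1) + 3(2) = 8 ✓
  (2) -1 < 8 ✓
  (3) -1 < 0 ✓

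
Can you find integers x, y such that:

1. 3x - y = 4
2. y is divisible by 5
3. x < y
Yes

Take x = 3, y = 5. Substituting into each constraint:
  (1) 3(3) + (-5) = 4 ✓
  (2) 5 = 5 × 1, remainder 0 ✓
  (3) 3 < 5 ✓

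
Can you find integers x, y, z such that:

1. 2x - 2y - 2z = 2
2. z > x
Yes

Take x = 0, y = -2, z = 1. Substituting into each constraint:
  (1) 2(0) - 2(-2) - 2(1) = 2 ✓
  (2) 1 > 0 ✓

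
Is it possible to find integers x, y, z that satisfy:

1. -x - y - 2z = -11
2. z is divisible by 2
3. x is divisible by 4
Yes

Take x = 0, y = 11, z = 0. Substituting into each constraint:
  (1) 0 + (-11) - 2(0) = -11 ✓
  (2) 0 = 2 × 0, remainder 0 ✓
  (3) 0 = 4 × 0, remainder 0 ✓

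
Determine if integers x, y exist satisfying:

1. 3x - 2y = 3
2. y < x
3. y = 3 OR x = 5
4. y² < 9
No

A contradictory subset is {3x - 2y = 3, y < x, y = 3 OR x = 5}. No integer assignment can satisfy these jointly:

  - 3x - 2y = 3: is a linear equation tying the variables together
  - y < x: bounds one variable relative to another variable
  - y = 3 OR x = 5: forces a choice: either y = 3 or x = 5

Split on the disjunction (y = 3 OR x = 5):
  • If y = 3: the equation forces x = 3, giving (y, x) = (3, 3), which violates x > y.
  • If x = 5: the equation forces y = 6, giving (x, y) = (5, 6), which violates x > y.
Both branches are infeasible, so the system has no integer solution.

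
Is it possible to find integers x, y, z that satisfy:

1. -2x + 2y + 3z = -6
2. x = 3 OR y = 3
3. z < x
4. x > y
Yes

Take x = 3, y = 0, z = 0. Substituting into each constraint:
  (1) -2(3) + 2(0) + 3(0) = -6 ✓
  (2) x = 3, target 3 ✓ (first branch holds)
  (3) 0 < 3 ✓
  (4) 3 > 0 ✓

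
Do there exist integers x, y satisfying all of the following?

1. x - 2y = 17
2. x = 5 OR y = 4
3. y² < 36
Yes

Take x = 25, y = 4. Substituting into each constraint:
  (1) 25 - 2(4) = 17 ✓
  (2) y = 4, target 4 ✓ (second branch holds)
  (3) y² = (4)² = 16, and 16 < 36 ✓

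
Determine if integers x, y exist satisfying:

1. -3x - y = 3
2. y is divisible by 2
Yes

Take x = -1, y = 0. Substituting into each constraint:
  (1) -3(-1) + 0 = 3 ✓
  (2) 0 = 2 × 0, remainder 0 ✓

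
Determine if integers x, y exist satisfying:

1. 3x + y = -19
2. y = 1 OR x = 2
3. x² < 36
Yes

Take x = 2, y = -25. Substituting into each constraint:
  (1) 3(2) + (-25) = -19 ✓
  (2) x = 2, target 2 ✓ (second branch holds)
  (3) x² = (2)² = 4, and 4 < 36 ✓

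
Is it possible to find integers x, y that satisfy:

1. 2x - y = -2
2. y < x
Yes

Take x = -3, y = -4. Substituting into each constraint:
  (1) 2(-3) + 4 = -2 ✓
  (2) -4 < -3 ✓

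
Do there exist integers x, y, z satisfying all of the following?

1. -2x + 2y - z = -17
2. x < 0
Yes

Take x = -1, y = 0, z = 19. Substituting into each constraint:
  (1) -2(-1) + 2(0) + (-19) = -17 ✓
  (2) -1 < 0 ✓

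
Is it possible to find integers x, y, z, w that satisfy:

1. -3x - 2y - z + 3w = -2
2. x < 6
Yes

Take x = 0, y = 1, z = 0, w = 0. Substituting into each constraint:
  (1) -3(0) - 2(1) + 0 + 3(0) = -2 ✓
  (2) 0 < 6 ✓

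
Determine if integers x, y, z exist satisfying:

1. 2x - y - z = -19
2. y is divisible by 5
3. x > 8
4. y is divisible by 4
Yes

Take x = 9, y = 0, z = 37. Substituting into each constraint:
  (1) 2(9) + 0 + (-37) = -19 ✓
  (2) 0 = 5 × 0, remainder 0 ✓
  (3) 9 > 8 ✓
  (4) 0 = 4 × 0, remainder 0 ✓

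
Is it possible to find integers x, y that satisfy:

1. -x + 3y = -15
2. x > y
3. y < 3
Yes

Take x = -6, y = -7. Substituting into each constraint:
  (1) 6 + 3(-7) = -15 ✓
  (2) -6 > -7 ✓
  (3) -7 < 3 ✓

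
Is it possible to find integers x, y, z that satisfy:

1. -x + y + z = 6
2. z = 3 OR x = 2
Yes

Take x = 2, y = 0, z = 8. Substituting into each constraint:
  (1) (-2) + 0 + 8 = 6 ✓
  (2) x = 2, target 2 ✓ (second branch holds)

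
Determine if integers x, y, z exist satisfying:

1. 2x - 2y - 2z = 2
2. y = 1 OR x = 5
Yes

Take x = 5, y = 0, z = 4. Substituting into each constraint:
  (1) 2(5) - 2(0) - 2(4) = 2 ✓
  (2) x = 5, target 5 ✓ (second branch holds)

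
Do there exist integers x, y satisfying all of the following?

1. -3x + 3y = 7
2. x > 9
No

Even the single constraint (-3x + 3y = 7) is infeasible over the integers.

  - -3x + 3y = 7: every term on the left is divisible by 3, so the LHS ≡ 0 (mod 3), but the RHS 7 is not — no integer solution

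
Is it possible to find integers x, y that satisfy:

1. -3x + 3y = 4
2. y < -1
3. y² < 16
No

Even the single constraint (-3x + 3y = 4) is infeasible over the integers.

  - -3x + 3y = 4: every term on the left is divisible by 3, so the LHS ≡ 0 (mod 3), but the RHS 4 is not — no integer solution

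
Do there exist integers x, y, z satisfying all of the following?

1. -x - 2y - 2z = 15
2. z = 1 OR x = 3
Yes

Take x = -17, y = 0, z = 1. Substituting into each constraint:
  (1) 17 - 2(0) - 2(1) = 15 ✓
  (2) z = 1, target 1 ✓ (first branch holds)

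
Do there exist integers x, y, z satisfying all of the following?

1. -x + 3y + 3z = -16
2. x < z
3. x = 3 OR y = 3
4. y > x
Yes

Take x = -14, y = 3, z = -13. Substituting into each constraint:
  (1) 14 + 3(3) + 3(-13) = -16 ✓
  (2) -14 < -13 ✓
  (3) y = 3, target 3 ✓ (second branch holds)
  (4) 3 > -14 ✓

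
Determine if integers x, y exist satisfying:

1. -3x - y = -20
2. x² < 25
Yes

Take x = 0, y = 20. Substituting into each constraint:
  (1) -3(0) + (-20) = -20 ✓
  (2) x² = (0)² = 0, and 0 < 25 ✓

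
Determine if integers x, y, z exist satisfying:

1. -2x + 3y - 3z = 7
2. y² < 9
Yes

Take x = -2, y = 1, z = 0. Substituting into each constraint:
  (1) -2(-2) + 3(1) - 3(0) = 7 ✓
  (2) y² = (1)² = 1, and 1 < 9 ✓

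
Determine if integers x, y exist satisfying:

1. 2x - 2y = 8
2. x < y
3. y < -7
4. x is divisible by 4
No

A contradictory subset is {2x - 2y = 8, x < y}. No integer assignment can satisfy these jointly:

  - 2x - 2y = 8: is a linear equation tying the variables together
  - x < y: bounds one variable relative to another variable

From the equation, x − y = 4, i.e. y − x = -4; but y > x requires y − x ≥ 1. Contradiction.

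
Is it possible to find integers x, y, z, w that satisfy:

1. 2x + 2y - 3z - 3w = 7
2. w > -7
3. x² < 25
Yes

Take x = 0, y = 5, z = 1, w = 0. Substituting into each constraint:
  (1) 2(0) + 2(5) - 3(1) - 3(0) = 7 ✓
  (2) 0 > -7 ✓
  (3) x² = (0)² = 0, and 0 < 25 ✓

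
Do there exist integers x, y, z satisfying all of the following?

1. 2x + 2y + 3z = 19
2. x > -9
Yes

Take x = 8, y = 0, z = 1. Substituting into each constraint:
  (1) 2(8) + 2(0) + 3(1) = 19 ✓
  (2) 8 > -9 ✓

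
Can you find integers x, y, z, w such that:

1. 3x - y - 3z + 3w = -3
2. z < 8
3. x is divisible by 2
Yes

Take x = 0, y = 3, z = 0, w = 0. Substituting into each constraint:
  (1) 3(0) + (-3) - 3(0) + 3(0) = -3 ✓
  (2) 0 < 8 ✓
  (3) 0 = 2 × 0, remainder 0 ✓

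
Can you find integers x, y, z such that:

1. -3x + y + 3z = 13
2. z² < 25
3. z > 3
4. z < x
Yes

Take x = 5, y = 16, z = 4. Substituting into each constraint:
  (1) -3(5) + 16 + 3(4) = 13 ✓
  (2) z² = (4)² = 16, and 16 < 25 ✓
  (3) 4 > 3 ✓
  (4) 4 < 5 ✓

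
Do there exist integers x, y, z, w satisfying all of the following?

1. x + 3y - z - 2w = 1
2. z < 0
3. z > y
Yes

Take x = 6, y = -2, z = -1, w = 0. Substituting into each constraint:
  (1) 6 + 3(-2) + 1 - 2(0) = 1 ✓
  (2) -1 < 0 ✓
  (3) -1 > -2 ✓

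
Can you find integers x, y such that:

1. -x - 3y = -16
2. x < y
Yes

Take x = 1, y = 5. Substituting into each constraint:
  (1) (-1) - 3(5) = -16 ✓
  (2) 1 < 5 ✓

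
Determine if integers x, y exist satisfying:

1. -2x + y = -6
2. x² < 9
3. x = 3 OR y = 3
No

The full constraint system is jointly infeasible over the integers. Each constraint and what it forces:

  - -2x + y = -6: is a linear equation tying the variables together
  - x² < 9: restricts x to |x| ≤ 2
  - x = 3 OR y = 3: forces a choice: either x = 3 or y = 3

Split on the disjunction (x = 3 OR y = 3):
  • If x = 3: this contradicts x² < 9, which requires |x| ≤ 2.
  • If y = 3: with y = 3, every remaining term of the linear equation is divisible by 2, so the left side is ≡ 0 (mod 2); but the right side -9 ≡ 1 (mod 2). No integers can satisfy it.
Both branches are infeasible, so the system has no integer solution.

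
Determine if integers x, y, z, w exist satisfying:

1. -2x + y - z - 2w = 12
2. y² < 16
Yes

Take x = -6, y = 0, z = 0, w = 0. Substituting into each constraint:
  (1) -2(-6) + 0 + 0 - 2(0) = 12 ✓
  (2) y² = (0)² = 0, and 0 < 16 ✓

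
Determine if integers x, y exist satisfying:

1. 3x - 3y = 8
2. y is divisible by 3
No

Even the single constraint (3x - 3y = 8) is infeasible over the integers.

  - 3x - 3y = 8: every term on the left is divisible by 3, so the LHS ≡ 0 (mod 3), but the RHS 8 is not — no integer solution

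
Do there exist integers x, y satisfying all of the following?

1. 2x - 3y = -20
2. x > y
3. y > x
No

A contradictory subset is {x > y, y > x}. No integer assignment can satisfy these jointly:

  - x > y: bounds one variable relative to another variable
  - y > x: bounds one variable relative to another variable

Direct contradiction: x > y and y > x cannot both hold.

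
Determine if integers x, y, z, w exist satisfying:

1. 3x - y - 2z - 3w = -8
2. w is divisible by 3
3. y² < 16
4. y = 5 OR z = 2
Yes

Take x = -16, y = 1, z = 2, w = -15. Substituting into each constraint:
  (1) 3(-16) + (-1) - 2(2) - 3(-15) = -8 ✓
  (2) -15 = 3 × -5, remainder 0 ✓
  (3) y² = (1)² = 1, and 1 < 16 ✓
  (4) z = 2, target 2 ✓ (second branch holds)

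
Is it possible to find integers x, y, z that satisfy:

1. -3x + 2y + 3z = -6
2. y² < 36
Yes

Take x = 0, y = 0, z = -2. Substituting into each constraint:
  (1) -3(0) + 2(0) + 3(-2) = -6 ✓
  (2) y² = (0)² = 0, and 0 < 36 ✓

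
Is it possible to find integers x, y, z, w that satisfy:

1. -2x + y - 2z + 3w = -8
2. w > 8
Yes

Take x = 18, y = 1, z = 0, w = 9. Substituting into each constraint:
  (1) -2(18) + 1 - 2(0) + 3(9) = -8 ✓
  (2) 9 > 8 ✓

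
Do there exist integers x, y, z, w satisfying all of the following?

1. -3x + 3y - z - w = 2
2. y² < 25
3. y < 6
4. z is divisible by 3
Yes

Take x = 0, y = 1, z = 0, w = 1. Substituting into each constraint:
  (1) -3(0) + 3(1) + 0 + (-1) = 2 ✓
  (2) y² = (1)² = 1, and 1 < 25 ✓
  (3) 1 < 6 ✓
  (4) 0 = 3 × 0, remainder 0 ✓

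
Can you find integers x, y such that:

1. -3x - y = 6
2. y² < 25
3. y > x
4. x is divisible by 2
Yes

Take x = -2, y = 0. Substituting into each constraint:
  (1) -3(-2) + 0 = 6 ✓
  (2) y² = (0)² = 0, and 0 < 25 ✓
  (3) 0 > -2 ✓
  (4) -2 = 2 × -1, remainder 0 ✓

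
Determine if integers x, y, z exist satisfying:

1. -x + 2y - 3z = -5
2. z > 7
Yes

Take x = 1, y = 10, z = 8. Substituting into each constraint:
  (1) (-1) + 2(10) - 3(8) = -5 ✓
  (2) 8 > 7 ✓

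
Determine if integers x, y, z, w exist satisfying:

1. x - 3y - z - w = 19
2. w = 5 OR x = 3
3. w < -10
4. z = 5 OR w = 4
Yes

Take x = 3, y = 0, z = 5, w = -21. Substituting into each constraint:
  (1) 3 - 3(0) + (-5) + 21 = 19 ✓
  (2) x = 3, target 3 ✓ (second branch holds)
  (3) -21 < -10 ✓
  (4) z = 5, target 5 ✓ (first branch holds)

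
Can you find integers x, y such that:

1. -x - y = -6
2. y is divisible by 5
Yes

Take x = 6, y = 0. Substituting into each constraint:
  (1) (-6) + 0 = -6 ✓
  (2) 0 = 5 × 0, remainder 0 ✓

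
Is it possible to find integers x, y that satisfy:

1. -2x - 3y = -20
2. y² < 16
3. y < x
Yes

Take x = 7, y = 2. Substituting into each constraint:
  (1) -2(7) - 3(2) = -20 ✓
  (2) y² = (2)² = 4, and 4 < 16 ✓
  (3) 2 < 7 ✓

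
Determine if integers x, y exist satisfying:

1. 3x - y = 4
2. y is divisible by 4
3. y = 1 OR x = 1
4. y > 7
No

A contradictory subset is {3x - y = 4, y = 1 OR x = 1, y > 7}. No integer assignment can satisfy these jointly:

  - 3x - y = 4: is a linear equation tying the variables together
  - y = 1 OR x = 1: forces a choice: either y = 1 or x = 1
  - y > 7: bounds one variable relative to a constant

Split on the disjunction (y = 1 OR x = 1):
  • If y = 1: this contradicts the bound y ≥ 8.
  • If x = 1: the equation forces y = -1, which contradicts the bound y ≥ 8.
Both branches are infeasible, so the system has no integer solution.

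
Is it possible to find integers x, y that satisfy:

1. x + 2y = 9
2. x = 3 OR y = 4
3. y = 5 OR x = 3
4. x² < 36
Yes

Take x = 3, y = 3. Substituting into each constraint:
  (1) 3 + 2(3) = 9 ✓
  (2) x = 3, target 3 ✓ (first branch holds)
  (3) x = 3, target 3 ✓ (second branch holds)
  (4) x² = (3)² = 9, and 9 < 36 ✓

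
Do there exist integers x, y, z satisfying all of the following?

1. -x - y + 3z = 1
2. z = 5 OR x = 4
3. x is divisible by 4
Yes

Take x = 0, y = 14, z = 5. Substituting into each constraint:
  (1) 0 + (-14) + 3(5) = 1 ✓
  (2) z = 5, target 5 ✓ (first branch holds)
  (3) 0 = 4 × 0, remainder 0 ✓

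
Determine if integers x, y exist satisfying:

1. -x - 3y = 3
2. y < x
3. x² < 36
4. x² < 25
Yes

Take x = 0, y = -1. Substituting into each constraint:
  (1) 0 - 3(-1) = 3 ✓
  (2) -1 < 0 ✓
  (3) x² = (0)² = 0, and 0 < 36 ✓
  (4) x² = (0)² = 0, and 0 < 25 ✓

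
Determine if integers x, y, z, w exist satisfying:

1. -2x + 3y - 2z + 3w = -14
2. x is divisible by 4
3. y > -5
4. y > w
Yes

Take x = 0, y = 2, z = 10, w = 0. Substituting into each constraint:
  (1) -2(0) + 3(2) - 2(10) + 3(0) = -14 ✓
  (2) 0 = 4 × 0, remainder 0 ✓
  (3) 2 > -5 ✓
  (4) 2 > 0 ✓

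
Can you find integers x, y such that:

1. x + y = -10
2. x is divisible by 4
Yes

Take x = 0, y = -10. Substituting into each constraint:
  (1) 0 + (-10) = -10 ✓
  (2) 0 = 4 × 0, remainder 0 ✓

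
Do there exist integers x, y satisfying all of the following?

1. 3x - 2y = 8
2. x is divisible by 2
Yes

Take x = 0, y = -4. Substituting into each constraint:
  (1) 3(0) - 2(-4) = 8 ✓
  (2) 0 = 2 × 0, remainder 0 ✓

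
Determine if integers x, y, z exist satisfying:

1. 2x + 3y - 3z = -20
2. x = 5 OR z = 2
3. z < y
Yes

Take x = -13, y = 4, z = 2. Substituting into each constraint:
  (1) 2(-13) + 3(4) - 3(2) = -20 ✓
  (2) z = 2, target 2 ✓ (second branch holds)
  (3) 2 < 4 ✓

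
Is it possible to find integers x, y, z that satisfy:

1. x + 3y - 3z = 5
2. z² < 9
Yes

Take x = 5, y = 0, z = 0. Substituting into each constraint:
  (1) 5 + 3(0) - 3(0) = 5 ✓
  (2) z² = (0)² = 0, and 0 < 9 ✓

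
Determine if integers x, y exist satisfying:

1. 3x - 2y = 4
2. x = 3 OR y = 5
No

The full constraint system is jointly infeasible over the integers. Each constraint and what it forces:

  - 3x - 2y = 4: is a linear equation tying the variables together
  - x = 3 OR y = 5: forces a choice: either x = 3 or y = 5

Split on the disjunction (x = 3 OR y = 5):
  • If x = 3: with x = 3, every remaining term of the linear equation is divisible by 2, so the left side is ≡ 0 (mod 2); but the right side -5 ≡ 1 (mod 2). No integers can satisfy it.
  • If y = 5: with y = 5, every remaining term of the linear equation is divisible by 3, so the left side is ≡ 0 (mod 3); but the right side 14 ≡ 2 (mod 3). No integers can satisfy it.
Both branches are infeasible, so the system has no integer solution.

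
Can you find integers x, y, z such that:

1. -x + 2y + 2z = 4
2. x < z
Yes

Take x = 0, y = 1, z = 1. Substituting into each constraint:
  (1) 0 + 2(1) + 2(1) = 4 ✓
  (2) 0 < 1 ✓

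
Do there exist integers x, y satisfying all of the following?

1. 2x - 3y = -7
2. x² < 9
Yes

Take x = -2, y = 1. Substituting into each constraint:
  (1) 2(-2) - 3(1) = -7 ✓
  (2) x² = (-2)² = 4, and 4 < 9 ✓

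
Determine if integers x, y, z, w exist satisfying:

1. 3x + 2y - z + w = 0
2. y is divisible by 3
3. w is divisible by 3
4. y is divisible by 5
Yes

Take x = 0, y = 0, z = 0, w = 0. Substituting into each constraint:
  (1) 3(0) + 2(0) + 0 + 0 = 0 ✓
  (2) 0 = 3 × 0, remainder 0 ✓
  (3) 0 = 3 × 0, remainder 0 ✓
  (4) 0 = 5 × 0, remainder 0 ✓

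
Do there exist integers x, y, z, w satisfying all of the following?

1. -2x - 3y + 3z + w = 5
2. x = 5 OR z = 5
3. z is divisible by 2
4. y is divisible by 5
Yes

Take x = 5, y = 0, z = 6, w = -3. Substituting into each constraint:
  (1) -2(5) - 3(0) + 3(6) + (-3) = 5 ✓
  (2) x = 5, target 5 ✓ (first branch holds)
  (3) 6 = 2 × 3, remainder 0 ✓
  (4) 0 = 5 × 0, remainder 0 ✓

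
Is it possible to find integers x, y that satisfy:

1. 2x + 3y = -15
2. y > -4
Yes

Take x = -9, y = 1. Substituting into each constraint:
  (1) 2(-9) + 3(1) = -15 ✓
  (2) 1 > -4 ✓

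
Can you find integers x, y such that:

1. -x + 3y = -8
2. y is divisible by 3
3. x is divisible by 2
Yes

Take x = 8, y = 0. Substituting into each constraint:
  (1) (-8) + 3(0) = -8 ✓
  (2) 0 = 3 × 0, remainder 0 ✓
  (3) 8 = 2 × 4, remainder 0 ✓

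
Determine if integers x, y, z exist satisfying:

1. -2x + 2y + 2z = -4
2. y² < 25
Yes

Take x = 0, y = 0, z = -2. Substituting into each constraint:
  (1) -2(0) + 2(0) + 2(-2) = -4 ✓
  (2) y² = (0)² = 0, and 0 < 25 ✓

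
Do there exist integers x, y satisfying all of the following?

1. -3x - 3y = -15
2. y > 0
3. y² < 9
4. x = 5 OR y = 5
No

The full constraint system is jointly infeasible over the integers. Each constraint and what it forces:

  - -3x - 3y = -15: is a linear equation tying the variables together
  - y > 0: bounds one variable relative to a constant
  - y² < 9: restricts y to |y| ≤ 2
  - x = 5 OR y = 5: forces a choice: either x = 5 or y = 5

Split on the disjunction (x = 5 OR y = 5):
  • If x = 5: the equation forces y = 0, which contradicts the bound y ≥ 1.
  • If y = 5: this contradicts y² < 9, which requires |y| ≤ 2.
Both branches are infeasible, so the system has no integer solution.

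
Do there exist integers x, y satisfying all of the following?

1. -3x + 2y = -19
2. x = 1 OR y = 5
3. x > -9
Yes

Take x = 1, y = -8. Substituting into each constraint:
  (1) -3(1) + 2(-8) = -19 ✓
  (2) x = 1, target 1 ✓ (first branch holds)
  (3) 1 > -9 ✓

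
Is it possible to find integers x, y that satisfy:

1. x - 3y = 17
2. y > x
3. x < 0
Yes

Take x = -10, y = -9. Substituting into each constraint:
  (1) (-10) - 3(-9) = 17 ✓
  (2) -9 > -10 ✓
  (3) -10 < 0 ✓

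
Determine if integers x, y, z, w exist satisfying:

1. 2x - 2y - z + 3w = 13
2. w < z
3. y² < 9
Yes

Take x = 7, y = 0, z = 1, w = 0. Substituting into each constraint:
  (1) 2(7) - 2(0) + (-1) + 3(0) = 13 ✓
  (2) 0 < 1 ✓
  (3) y² = (0)² = 0, and 0 < 9 ✓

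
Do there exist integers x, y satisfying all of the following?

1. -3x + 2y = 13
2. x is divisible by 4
No

The full constraint system is jointly infeasible over the integers. Each constraint and what it forces:

  - -3x + 2y = 13: is a linear equation tying the variables together
  - x is divisible by 4: restricts x to multiples of 4

Modular obstruction: writing x = 4x', every remaining term of the linear equation is divisible by 2, so the left side is ≡ 0 (mod 2); but the right side 13 ≡ 1 (mod 2). No integers can satisfy it.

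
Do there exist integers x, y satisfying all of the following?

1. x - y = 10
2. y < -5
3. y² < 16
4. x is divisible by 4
No

A contradictory subset is {y < -5, y² < 16}. No integer assignment can satisfy these jointly:

  - y < -5: bounds one variable relative to a constant
  - y² < 16: restricts y to |y| ≤ 3

Direct contradiction: the bounds on y require y ≥ -3 and y ≤ -6 simultaneously, which is empty.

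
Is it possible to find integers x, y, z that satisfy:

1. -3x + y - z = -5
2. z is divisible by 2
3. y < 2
Yes

Take x = 0, y = -5, z = 0. Substituting into each constraint:
  (1) -3(0) + (-5) + 0 = -5 ✓
  (2) 0 = 2 × 0, remainder 0 ✓
  (3) -5 < 2 ✓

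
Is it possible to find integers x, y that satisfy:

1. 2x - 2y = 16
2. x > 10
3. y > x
No

A contradictory subset is {2x - 2y = 16, y > x}. No integer assignment can satisfy these jointly:

  - 2x - 2y = 16: is a linear equation tying the variables together
  - y > x: bounds one variable relative to another variable

From the equation, x − y = 8, i.e. y − x = -8; but y > x requires y − x ≥ 1. Contradiction.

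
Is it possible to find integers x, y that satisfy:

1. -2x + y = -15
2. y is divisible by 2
No

The full constraint system is jointly infeasible over the integers. Each constraint and what it forces:

  - -2x + y = -15: is a linear equation tying the variables together
  - y is divisible by 2: restricts y to multiples of 2

Modular obstruction: writing y = 2y', every remaining term of the linear equation is divisible by 2, so the left side is ≡ 0 (mod 2); but the right side -15 ≡ 1 (mod 2). No integers can satisfy it.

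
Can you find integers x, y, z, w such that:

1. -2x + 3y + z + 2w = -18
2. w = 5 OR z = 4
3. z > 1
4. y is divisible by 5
Yes

Take x = 11, y = 0, z = 4, w = 0. Substituting into each constraint:
  (1) -2(11) + 3(0) + 4 + 2(0) = -18 ✓
  (2) z = 4, target 4 ✓ (second branch holds)
  (3) 4 > 1 ✓
  (4) 0 = 5 × 0, remainder 0 ✓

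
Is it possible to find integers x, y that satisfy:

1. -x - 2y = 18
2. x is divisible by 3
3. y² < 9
Yes

Take x = -18, y = 0. Substituting into each constraint:
  (1) 18 - 2(0) = 18 ✓
  (2) -18 = 3 × -6, remainder 0 ✓
  (3) y² = (0)² = 0, and 0 < 9 ✓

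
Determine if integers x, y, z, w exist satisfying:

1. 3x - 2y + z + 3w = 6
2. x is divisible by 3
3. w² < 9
Yes

Take x = 0, y = -3, z = 0, w = 0. Substituting into each constraint:
  (1) 3(0) - 2(-3) + 0 + 3(0) = 6 ✓
  (2) 0 = 3 × 0, remainder 0 ✓
  (3) w² = (0)² = 0, and 0 < 9 ✓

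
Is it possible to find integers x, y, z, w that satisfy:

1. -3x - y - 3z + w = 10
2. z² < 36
Yes

Take x = 0, y = 0, z = 0, w = 10. Substituting into each constraint:
  (1) -3(0) + 0 - 3(0) + 10 = 10 ✓
  (2) z² = (0)² = 0, and 0 < 36 ✓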